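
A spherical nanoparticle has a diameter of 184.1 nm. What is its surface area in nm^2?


Radius r = 184.1/2 = 92.05 nm
Surface area SA = 4 * pi * r^2
SA = 4 * pi * (92.05)^2
SA = 106477.4 nm^2

106477.4


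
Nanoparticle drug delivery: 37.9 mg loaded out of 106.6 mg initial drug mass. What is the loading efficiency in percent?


Drug loading efficiency = (drug loaded / drug initial) * 100
DLE = 37.9 / 106.6 * 100
DLE = 0.3555 * 100
DLE = 35.55%

35.55


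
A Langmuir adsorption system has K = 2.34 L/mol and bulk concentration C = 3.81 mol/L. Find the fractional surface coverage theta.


Langmuir isotherm: theta = K*C / (1 + K*C)
K*C = 2.34 * 3.81 = 8.9154
theta = 8.9154 / (1 + 8.9154) = 8.9154 / 9.9154
theta = 0.8991

0.8991


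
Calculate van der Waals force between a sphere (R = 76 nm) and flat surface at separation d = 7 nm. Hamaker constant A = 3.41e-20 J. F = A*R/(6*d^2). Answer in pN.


Convert to SI: R = 76 nm = 7.6e-08 m, d = 7 nm = 7e-09 m
F = A * R / (6 * d^2)
F = 3.41e-20 * 7.6e-08 / (6 * (7e-09)^2)
F = 8.81497e-12 N = 8.815 pN

8.815


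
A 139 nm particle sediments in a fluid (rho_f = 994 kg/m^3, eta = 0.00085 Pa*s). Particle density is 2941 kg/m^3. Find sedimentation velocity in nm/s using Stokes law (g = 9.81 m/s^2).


Radius R = 139/2 nm = 6.95e-08 m
Density difference = 2941 - 994 = 1947 kg/m^3
v = 2 * R^2 * (rho_p - rho_f) * g / (9 * eta)
v = 2 * (6.95e-08)^2 * 1947 * 9.81 / (9 * 0.00085)
v = 2.41198e-08 m/s = 24.1198 nm/s

24.1198


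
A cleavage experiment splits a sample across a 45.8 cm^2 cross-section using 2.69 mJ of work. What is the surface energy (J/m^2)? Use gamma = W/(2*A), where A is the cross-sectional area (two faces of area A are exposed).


Convert: A = 45.8 cm^2 = 0.00458 m^2, W = 2.69 mJ = 0.00269 J
Cleaving exposes two faces of area A, so total new surface = 2*A and gamma = W / (2*A)
gamma = 0.00269 / (2 * 0.00458)
gamma = 0.294 J/m^2

0.294


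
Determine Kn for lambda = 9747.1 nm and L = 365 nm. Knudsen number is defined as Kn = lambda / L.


Knudsen number Kn = lambda / L
Kn = 9747.1 / 365
Kn = 26.7044

26.7044


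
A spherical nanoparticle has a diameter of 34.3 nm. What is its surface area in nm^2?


Radius r = 34.3/2 = 17.15 nm
Surface area SA = 4 * pi * r^2
SA = 4 * pi * (17.15)^2
SA = 3696.05 nm^2

3696.05


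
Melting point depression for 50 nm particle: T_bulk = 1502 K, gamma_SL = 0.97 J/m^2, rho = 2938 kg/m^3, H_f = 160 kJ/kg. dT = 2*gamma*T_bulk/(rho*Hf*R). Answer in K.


Radius R = 50/2 = 25 nm = 2.5e-08 m
Convert H_f = 160 kJ/kg = 160000 J/kg
dT = 2 * gamma_SL * T_bulk / (rho * H_f * R)
dT = 2 * 0.97 * 1502 / (2938 * 160000 * 2.5e-08)
dT = 247.9 K

247.9


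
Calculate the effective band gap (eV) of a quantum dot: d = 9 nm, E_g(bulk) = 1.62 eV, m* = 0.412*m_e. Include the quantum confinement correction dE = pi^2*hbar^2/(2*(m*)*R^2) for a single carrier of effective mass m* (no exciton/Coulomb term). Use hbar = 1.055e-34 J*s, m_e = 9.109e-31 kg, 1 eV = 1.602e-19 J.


Radius R = 9/2 nm = 4.5e-09 m
Confinement energy dE = pi^2 * hbar^2 / (2 * m_eff * m_e * R^2)
dE = pi^2 * (1.055e-34)^2 / (2 * 0.412 * 9.109e-31 * (4.5e-09)^2) J, divided by 1.602e-19 J/eV
dE = 0.0451 eV
Total band gap = E_g(bulk) + dE = 1.62 + 0.0451 = 1.6651 eV

1.6651


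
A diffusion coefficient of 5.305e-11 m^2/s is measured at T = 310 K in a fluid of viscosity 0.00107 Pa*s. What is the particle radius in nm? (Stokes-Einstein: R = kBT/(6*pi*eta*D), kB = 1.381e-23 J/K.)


Stokes-Einstein: R = kB*T / (6*pi*eta*D)
R = 1.381e-23 * 310 / (6 * pi * 0.00107 * 5.305e-11)
R = 4.00115e-09 m = 4.0 nm

4.0


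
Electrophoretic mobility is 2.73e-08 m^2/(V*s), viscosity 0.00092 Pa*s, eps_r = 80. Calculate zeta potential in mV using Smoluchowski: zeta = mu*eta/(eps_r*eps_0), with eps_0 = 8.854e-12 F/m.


Smoluchowski equation: zeta = mu * eta / (eps_r * eps_0)
zeta = 2.73e-08 * 0.00092 / (80 * 8.854e-12)
zeta = 0.035459 V = 35.46 mV

35.46


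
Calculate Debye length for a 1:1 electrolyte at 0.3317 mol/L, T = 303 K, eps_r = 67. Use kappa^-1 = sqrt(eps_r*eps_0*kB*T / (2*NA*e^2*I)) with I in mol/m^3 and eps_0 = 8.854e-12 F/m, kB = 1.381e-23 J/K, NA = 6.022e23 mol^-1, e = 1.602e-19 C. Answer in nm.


Ionic strength I = 0.3317 * 1^2 * 1000 = 331.7 mol/m^3
kappa^-1 = sqrt(67 * 8.854e-12 * 1.381e-23 * 303 / (2 * 6.022e23 * (1.602e-19)^2 * 331.7))
kappa^-1 = 0.492 nm

0.492


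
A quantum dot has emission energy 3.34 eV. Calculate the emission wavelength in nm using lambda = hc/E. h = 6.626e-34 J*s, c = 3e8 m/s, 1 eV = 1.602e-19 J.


Convert energy: E = 3.34 eV = 3.34 * 1.602e-19 = 5.35068e-19 J
lambda = h*c / E = 6.626e-34 * 3e8 / 5.35068e-19
lambda = 3.71504e-07 m = 371.5 nm

371.5


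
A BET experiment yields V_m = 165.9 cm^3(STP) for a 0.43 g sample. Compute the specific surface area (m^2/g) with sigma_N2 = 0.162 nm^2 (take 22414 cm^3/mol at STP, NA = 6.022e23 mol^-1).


Number of moles in monolayer = V_m / 22414 = 165.9 / 22414 = 0.00740162
Number of molecules = moles * NA = 0.00740162 * 6.022e23
SA = molecules * sigma / mass
SA = (165.9 / 22414) * 6.022e23 * 0.162e-18 / 0.43
SA = 1679.2 m^2/g

1679.2


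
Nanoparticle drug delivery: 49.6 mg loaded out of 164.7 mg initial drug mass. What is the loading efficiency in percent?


Drug loading efficiency = (drug loaded / drug initial) * 100
DLE = 49.6 / 164.7 * 100
DLE = 0.3012 * 100
DLE = 30.12%

30.12


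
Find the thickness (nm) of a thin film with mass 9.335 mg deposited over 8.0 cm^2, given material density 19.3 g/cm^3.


Convert: m = 9.335 mg = 9.3350e-06 kg, A = 8.0 cm^2 = 8.0000e-04 m^2, rho = 19.3 g/cm^3 = 19300 kg/m^3
t = m / (A * rho)
t = 9.3350e-06 / (8.0000e-04 * 19300)
t = 6.0460e-07 m = 604.6 nm

604.6


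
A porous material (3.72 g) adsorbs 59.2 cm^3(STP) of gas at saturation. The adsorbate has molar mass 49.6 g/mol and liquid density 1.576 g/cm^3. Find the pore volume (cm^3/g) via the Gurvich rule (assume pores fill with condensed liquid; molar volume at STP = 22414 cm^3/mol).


Moles adsorbed n = V_ads / 22414 = 59.2 / 22414 = 2.641206e-03 mol
Liquid volume V_liq = n * M / rho_liq = 2.641206e-03 * 49.6 / 1.576 = 0.08312 cm^3
Specific pore volume V_pore = V_liq / m_sample = 0.08312 / 3.72
V_pore = 0.0223 cm^3/g

0.0223


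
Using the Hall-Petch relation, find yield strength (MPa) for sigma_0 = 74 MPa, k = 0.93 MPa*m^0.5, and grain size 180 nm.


d = 180 nm = 1.8e-07 m
sqrt(d) = 0.0004242641
Hall-Petch contribution = k / sqrt(d) = 0.93 / 0.0004242641 = 2192.0 MPa
sigma = sigma_0 + k/sqrt(d) = 74 + 2192.0 = 2266.0 MPa

2266.0


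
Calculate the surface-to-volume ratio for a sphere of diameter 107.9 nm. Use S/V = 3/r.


Radius r = 107.9/2 = 53.95 nm
S/V = 3 / r = 3 / 53.95
S/V = 0.0556 nm^-1

0.0556


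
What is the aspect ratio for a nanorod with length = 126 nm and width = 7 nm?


Aspect ratio AR = length / diameter
AR = 126 / 7
AR = 18.0

18.0


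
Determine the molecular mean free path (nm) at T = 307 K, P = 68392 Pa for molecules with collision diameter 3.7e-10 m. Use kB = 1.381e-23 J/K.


Mean free path: lambda = kB*T / (sqrt(2) * pi * d^2 * P)
lambda = 1.381e-23 * 307 / (sqrt(2) * pi * (3.7e-10)^2 * 68392)
lambda = 1.0192e-07 m
lambda = 101.92 nm

101.92


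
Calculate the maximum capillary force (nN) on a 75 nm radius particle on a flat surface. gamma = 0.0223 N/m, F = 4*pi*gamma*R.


Convert radius: R = 75 nm = 7.5e-08 m
F = 4 * pi * gamma * R
F = 4 * pi * 0.0223 * 7.5e-08
F = 2.10173e-08 N = 21.0173 nN

21.0173


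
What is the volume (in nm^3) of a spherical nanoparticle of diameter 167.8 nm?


Radius r = 167.8/2 = 83.9 nm
Volume V = (4/3) * pi * r^3
V = (4/3) * pi * (83.9)^3
V = 2473856.43 nm^3

2473856.43


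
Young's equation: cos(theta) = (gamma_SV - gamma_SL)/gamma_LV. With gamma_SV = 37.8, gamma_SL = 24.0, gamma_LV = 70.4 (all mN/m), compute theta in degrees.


cos(theta) = (gamma_SV - gamma_SL) / gamma_LV
cos(theta) = (37.8 - 24.0) / 70.4
cos(theta) = 0.196023
theta = arccos(0.196023) = 78.7 degrees

78.7


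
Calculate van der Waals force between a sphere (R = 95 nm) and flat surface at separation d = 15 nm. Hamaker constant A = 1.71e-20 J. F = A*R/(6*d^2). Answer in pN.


Convert to SI: R = 95 nm = 9.5e-08 m, d = 15 nm = 1.5e-08 m
F = A * R / (6 * d^2)
F = 1.71e-20 * 9.5e-08 / (6 * (1.5e-08)^2)
F = 1.20333e-12 N = 1.203 pN

1.203


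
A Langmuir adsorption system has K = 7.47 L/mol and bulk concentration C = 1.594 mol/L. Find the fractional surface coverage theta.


Langmuir isotherm: theta = K*C / (1 + K*C)
K*C = 7.47 * 1.594 = 11.90718
theta = 11.90718 / (1 + 11.90718) = 11.90718 / 12.90718
theta = 0.9225

0.9225


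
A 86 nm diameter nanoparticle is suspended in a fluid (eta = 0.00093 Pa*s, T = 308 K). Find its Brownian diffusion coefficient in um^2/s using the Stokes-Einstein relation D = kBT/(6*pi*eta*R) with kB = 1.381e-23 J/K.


Radius R = 86/2 = 43 nm = 4.3e-08 m
D = kB*T / (6*pi*eta*R)
D = 1.381e-23 * 308 / (6 * pi * 0.00093 * 4.3e-08)
D = 5.64276e-12 m^2/s = 5.643 um^2/s

5.643


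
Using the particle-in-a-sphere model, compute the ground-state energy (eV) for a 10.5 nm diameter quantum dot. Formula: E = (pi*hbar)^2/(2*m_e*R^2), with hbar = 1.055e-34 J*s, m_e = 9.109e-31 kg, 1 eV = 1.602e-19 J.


Radius R = 10.5/2 = 5.25 nm = 5.25e-09 m
E = (pi * 1.055e-34)^2 / (2 * 9.109e-31 * (5.25e-09)^2)
E(J) = 2.18769e-21
E = E(J) / 1.602e-19 = 0.0137 eV

0.0137


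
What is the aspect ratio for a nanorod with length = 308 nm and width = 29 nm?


Aspect ratio AR = length / diameter
AR = 308 / 29
AR = 10.62

10.62


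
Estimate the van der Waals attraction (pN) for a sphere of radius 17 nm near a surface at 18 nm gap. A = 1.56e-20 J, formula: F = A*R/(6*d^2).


Convert to SI: R = 17 nm = 1.7e-08 m, d = 18 nm = 1.8e-08 m
F = A * R / (6 * d^2)
F = 1.56e-20 * 1.7e-08 / (6 * (1.8e-08)^2)
F = 1.3642e-13 N = 0.136 pN

0.136


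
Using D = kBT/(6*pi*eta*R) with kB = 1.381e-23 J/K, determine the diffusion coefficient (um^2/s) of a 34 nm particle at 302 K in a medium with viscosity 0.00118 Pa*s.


Radius R = 34/2 = 17 nm = 1.7e-08 m
D = kB*T / (6*pi*eta*R)
D = 1.381e-23 * 302 / (6 * pi * 0.00118 * 1.7e-08)
D = 1.10298e-11 m^2/s = 11.03 um^2/s

11.03


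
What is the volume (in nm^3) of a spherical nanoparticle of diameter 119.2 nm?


Radius r = 119.2/2 = 59.6 nm
Volume V = (4/3) * pi * r^3
V = (4/3) * pi * (59.6)^3
V = 886803.48 nm^3

886803.48


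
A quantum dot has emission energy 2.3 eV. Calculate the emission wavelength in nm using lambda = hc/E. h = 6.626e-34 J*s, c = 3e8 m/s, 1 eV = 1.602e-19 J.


Convert energy: E = 2.3 eV = 2.3 * 1.602e-19 = 3.6846e-19 J
lambda = h*c / E = 6.626e-34 * 3e8 / 3.6846e-19
lambda = 5.39489e-07 m = 539.5 nm

539.5


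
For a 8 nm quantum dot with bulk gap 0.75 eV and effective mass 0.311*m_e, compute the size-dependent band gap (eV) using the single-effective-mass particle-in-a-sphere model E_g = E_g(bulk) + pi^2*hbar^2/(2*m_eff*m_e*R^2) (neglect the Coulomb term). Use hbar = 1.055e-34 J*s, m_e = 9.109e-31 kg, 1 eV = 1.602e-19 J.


Radius R = 8/2 nm = 4e-09 m
Confinement energy dE = pi^2 * hbar^2 / (2 * m_eff * m_e * R^2)
dE = pi^2 * (1.055e-34)^2 / (2 * 0.311 * 9.109e-31 * (4e-09)^2) J, divided by 1.602e-19 J/eV
dE = 0.0756 eV
Total band gap = E_g(bulk) + dE = 0.75 + 0.0756 = 0.8256 eV

0.8256


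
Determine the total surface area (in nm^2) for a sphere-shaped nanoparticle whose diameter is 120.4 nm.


Radius r = 120.4/2 = 60.2 nm
Surface area SA = 4 * pi * r^2
SA = 4 * pi * (60.2)^2
SA = 45541.03 nm^2

45541.03


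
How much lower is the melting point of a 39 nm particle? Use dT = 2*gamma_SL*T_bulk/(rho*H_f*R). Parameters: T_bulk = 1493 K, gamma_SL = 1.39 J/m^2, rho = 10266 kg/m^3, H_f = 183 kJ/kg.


Radius R = 39/2 = 19.5 nm = 1.95e-08 m
Convert H_f = 183 kJ/kg = 183000 J/kg
dT = 2 * gamma_SL * T_bulk / (rho * H_f * R)
dT = 2 * 1.39 * 1493 / (10266 * 183000 * 1.95e-08)
dT = 113.3 K

113.3


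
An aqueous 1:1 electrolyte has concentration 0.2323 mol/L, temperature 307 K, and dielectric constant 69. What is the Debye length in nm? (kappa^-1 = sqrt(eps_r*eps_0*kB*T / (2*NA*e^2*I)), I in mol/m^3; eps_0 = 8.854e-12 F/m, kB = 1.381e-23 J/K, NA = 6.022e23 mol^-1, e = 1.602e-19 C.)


Ionic strength I = 0.2323 * 1^2 * 1000 = 232.3 mol/m^3
kappa^-1 = sqrt(69 * 8.854e-12 * 1.381e-23 * 307 / (2 * 6.022e23 * (1.602e-19)^2 * 232.3))
kappa^-1 = 0.601 nm

0.601


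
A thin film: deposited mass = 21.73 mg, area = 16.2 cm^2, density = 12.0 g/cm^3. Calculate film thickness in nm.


Convert: m = 21.73 mg = 2.1730e-05 kg, A = 16.2 cm^2 = 1.6200e-03 m^2, rho = 12.0 g/cm^3 = 12000 kg/m^3
t = m / (A * rho)
t = 2.1730e-05 / (1.6200e-03 * 12000)
t = 1.1178e-06 m = 1117.8 nm

1117.8


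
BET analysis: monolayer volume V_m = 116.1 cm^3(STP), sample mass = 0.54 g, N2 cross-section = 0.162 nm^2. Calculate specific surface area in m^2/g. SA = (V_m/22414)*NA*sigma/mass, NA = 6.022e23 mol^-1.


Number of moles in monolayer = V_m / 22414 = 116.1 / 22414 = 0.0051798
Number of molecules = moles * NA = 0.0051798 * 6.022e23
SA = molecules * sigma / mass
SA = (116.1 / 22414) * 6.022e23 * 0.162e-18 / 0.54
SA = 935.8 m^2/g

935.8


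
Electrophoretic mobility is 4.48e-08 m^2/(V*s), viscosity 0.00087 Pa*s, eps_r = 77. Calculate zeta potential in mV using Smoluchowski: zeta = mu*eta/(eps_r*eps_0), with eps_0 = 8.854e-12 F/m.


Smoluchowski equation: zeta = mu * eta / (eps_r * eps_0)
zeta = 4.48e-08 * 0.00087 / (77 * 8.854e-12)
zeta = 0.05717 V = 57.17 mV

57.17


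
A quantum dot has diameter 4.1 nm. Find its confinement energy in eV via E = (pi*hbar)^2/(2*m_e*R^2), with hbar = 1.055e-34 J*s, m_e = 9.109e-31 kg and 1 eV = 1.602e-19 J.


Radius R = 4.1/2 = 2.05 nm = 2.05e-09 m
E = (pi * 1.055e-34)^2 / (2 * 9.109e-31 * (2.05e-09)^2)
E(J) = 1.43482e-20
E = E(J) / 1.602e-19 = 0.0896 eV

0.0896


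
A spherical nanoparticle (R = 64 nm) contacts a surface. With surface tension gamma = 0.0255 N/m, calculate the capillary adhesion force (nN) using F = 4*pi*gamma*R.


Convert radius: R = 64 nm = 6.4e-08 m
F = 4 * pi * gamma * R
F = 4 * pi * 0.0255 * 6.4e-08
F = 2.05083e-08 N = 20.5083 nN

20.5083


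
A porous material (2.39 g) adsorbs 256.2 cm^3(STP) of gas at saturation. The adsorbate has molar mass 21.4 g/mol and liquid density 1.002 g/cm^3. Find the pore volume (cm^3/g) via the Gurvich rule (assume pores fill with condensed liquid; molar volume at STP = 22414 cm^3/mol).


Moles adsorbed n = V_ads / 22414 = 256.2 / 22414 = 1.143036e-02 mol
Liquid volume V_liq = n * M / rho_liq = 1.143036e-02 * 21.4 / 1.002 = 0.24412 cm^3
Specific pore volume V_pore = V_liq / m_sample = 0.24412 / 2.39
V_pore = 0.1021 cm^3/g

0.1021


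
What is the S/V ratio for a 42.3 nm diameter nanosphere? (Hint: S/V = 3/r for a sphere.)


Radius r = 42.3/2 = 21.15 nm
S/V = 3 / r = 3 / 21.15
S/V = 0.1418 nm^-1

0.1418


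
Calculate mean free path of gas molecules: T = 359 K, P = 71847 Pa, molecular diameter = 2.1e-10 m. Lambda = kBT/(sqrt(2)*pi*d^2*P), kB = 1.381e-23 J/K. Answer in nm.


Mean free path: lambda = kB*T / (sqrt(2) * pi * d^2 * P)
lambda = 1.381e-23 * 359 / (sqrt(2) * pi * (2.1e-10)^2 * 71847)
lambda = 3.52189e-07 m
lambda = 352.19 nm

352.19


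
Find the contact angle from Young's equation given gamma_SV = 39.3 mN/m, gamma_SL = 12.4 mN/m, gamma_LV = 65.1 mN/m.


cos(theta) = (gamma_SV - gamma_SL) / gamma_LV
cos(theta) = (39.3 - 12.4) / 65.1
cos(theta) = 0.41321
theta = arccos(0.41321) = 65.59 degrees

65.59


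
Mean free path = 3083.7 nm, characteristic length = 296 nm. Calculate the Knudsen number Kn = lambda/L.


Knudsen number Kn = lambda / L
Kn = 3083.7 / 296
Kn = 10.4179

10.4179


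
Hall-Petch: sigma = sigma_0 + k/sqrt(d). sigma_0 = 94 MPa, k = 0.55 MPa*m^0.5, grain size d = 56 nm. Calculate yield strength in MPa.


d = 56 nm = 5.6e-08 m
sqrt(d) = 0.0002366432
Hall-Petch contribution = k / sqrt(d) = 0.55 / 0.0002366432 = 2324.2 MPa
sigma = sigma_0 + k/sqrt(d) = 94 + 2324.2 = 2418.2 MPa

2418.2


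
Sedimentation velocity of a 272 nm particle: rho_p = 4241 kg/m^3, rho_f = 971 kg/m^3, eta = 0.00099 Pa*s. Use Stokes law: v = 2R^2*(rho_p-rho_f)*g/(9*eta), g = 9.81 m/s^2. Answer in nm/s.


Radius R = 272/2 nm = 1.36e-07 m
Density difference = 4241 - 971 = 3270 kg/m^3
v = 2 * R^2 * (rho_p - rho_f) * g / (9 * eta)
v = 2 * (1.36e-07)^2 * 3270 * 9.81 / (9 * 0.00099)
v = 1.33182e-07 m/s = 133.1824 nm/s

133.1824


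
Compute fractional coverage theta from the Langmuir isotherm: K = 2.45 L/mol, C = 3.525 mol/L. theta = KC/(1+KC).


Langmuir isotherm: theta = K*C / (1 + K*C)
K*C = 2.45 * 3.525 = 8.63625
theta = 8.63625 / (1 + 8.63625) = 8.63625 / 9.63625
theta = 0.8962

0.8962


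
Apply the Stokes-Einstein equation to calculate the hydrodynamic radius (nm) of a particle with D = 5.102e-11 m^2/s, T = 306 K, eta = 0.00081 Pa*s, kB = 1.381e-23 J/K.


Stokes-Einstein: R = kB*T / (6*pi*eta*D)
R = 1.381e-23 * 306 / (6 * pi * 0.00081 * 5.102e-11)
R = 5.42486e-09 m = 5.42 nm

5.42


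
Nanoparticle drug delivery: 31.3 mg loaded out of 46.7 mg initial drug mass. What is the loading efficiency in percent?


Drug loading efficiency = (drug loaded / drug initial) * 100
DLE = 31.3 / 46.7 * 100
DLE = 0.6702 * 100
DLE = 67.02%

67.02


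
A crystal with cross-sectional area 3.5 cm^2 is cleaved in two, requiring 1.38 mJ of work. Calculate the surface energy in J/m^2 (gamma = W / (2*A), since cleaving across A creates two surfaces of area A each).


Convert: A = 3.5 cm^2 = 0.00035 m^2, W = 1.38 mJ = 0.00138 J
Cleaving exposes two faces of area A, so total new surface = 2*A and gamma = W / (2*A)
gamma = 0.00138 / (2 * 0.00035)
gamma = 1.971 J/m^2

1.971


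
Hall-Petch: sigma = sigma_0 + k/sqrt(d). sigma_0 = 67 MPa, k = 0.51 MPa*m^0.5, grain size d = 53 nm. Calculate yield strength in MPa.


d = 53 nm = 5.3e-08 m
sqrt(d) = 0.0002302173
Hall-Petch contribution = k / sqrt(d) = 0.51 / 0.0002302173 = 2215.3 MPa
sigma = sigma_0 + k/sqrt(d) = 67 + 2215.3 = 2282.3 MPa

2282.3


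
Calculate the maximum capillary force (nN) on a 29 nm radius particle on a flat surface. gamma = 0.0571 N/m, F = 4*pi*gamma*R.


Convert radius: R = 29 nm = 2.9e-08 m
F = 4 * pi * gamma * R
F = 4 * pi * 0.0571 * 2.9e-08
F = 2.08087e-08 N = 20.8087 nN

20.8087


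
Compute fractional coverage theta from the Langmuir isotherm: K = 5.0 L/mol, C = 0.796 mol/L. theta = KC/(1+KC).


Langmuir isotherm: theta = K*C / (1 + K*C)
K*C = 5.0 * 0.796 = 3.98
theta = 3.98 / (1 + 3.98) = 3.98 / 4.98
theta = 0.7992

0.7992


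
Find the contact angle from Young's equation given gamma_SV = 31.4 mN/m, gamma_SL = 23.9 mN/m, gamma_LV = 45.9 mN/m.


cos(theta) = (gamma_SV - gamma_SL) / gamma_LV
cos(theta) = (31.4 - 23.9) / 45.9
cos(theta) = 0.163399
theta = arccos(0.163399) = 80.6 degrees

80.6


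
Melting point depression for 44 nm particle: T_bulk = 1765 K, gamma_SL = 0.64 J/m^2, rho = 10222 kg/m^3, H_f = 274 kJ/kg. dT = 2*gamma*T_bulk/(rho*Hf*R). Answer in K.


Radius R = 44/2 = 22 nm = 2.2e-08 m
Convert H_f = 274 kJ/kg = 274000 J/kg
dT = 2 * gamma_SL * T_bulk / (rho * H_f * R)
dT = 2 * 0.64 * 1765 / (10222 * 274000 * 2.2e-08)
dT = 36.7 K

36.7


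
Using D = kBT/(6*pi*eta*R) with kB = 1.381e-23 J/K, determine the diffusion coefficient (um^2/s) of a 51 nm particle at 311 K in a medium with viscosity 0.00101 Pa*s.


Radius R = 51/2 = 25.5 nm = 2.55e-08 m
D = kB*T / (6*pi*eta*R)
D = 1.381e-23 * 311 / (6 * pi * 0.00101 * 2.55e-08)
D = 8.84691e-12 m^2/s = 8.847 um^2/s

8.847


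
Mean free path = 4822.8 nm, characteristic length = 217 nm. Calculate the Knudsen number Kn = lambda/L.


Knudsen number Kn = lambda / L
Kn = 4822.8 / 217
Kn = 22.2249

22.2249


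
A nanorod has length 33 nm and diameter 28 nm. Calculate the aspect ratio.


Aspect ratio AR = length / diameter
AR = 33 / 28
AR = 1.18

1.18


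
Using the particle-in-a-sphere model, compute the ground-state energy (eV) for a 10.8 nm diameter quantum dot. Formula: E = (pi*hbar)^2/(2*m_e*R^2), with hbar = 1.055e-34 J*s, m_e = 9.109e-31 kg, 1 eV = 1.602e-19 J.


Radius R = 10.8/2 = 5.4 nm = 5.4e-09 m
E = (pi * 1.055e-34)^2 / (2 * 9.109e-31 * (5.4e-09)^2)
E(J) = 2.06784e-21
E = E(J) / 1.602e-19 = 0.0129 eV

0.0129


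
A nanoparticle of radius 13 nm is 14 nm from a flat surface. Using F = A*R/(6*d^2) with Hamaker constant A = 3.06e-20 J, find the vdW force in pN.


Convert to SI: R = 13 nm = 1.3e-08 m, d = 14 nm = 1.4e-08 m
F = A * R / (6 * d^2)
F = 3.06e-20 * 1.3e-08 / (6 * (1.4e-08)^2)
F = 3.38265e-13 N = 0.338 pN

0.338


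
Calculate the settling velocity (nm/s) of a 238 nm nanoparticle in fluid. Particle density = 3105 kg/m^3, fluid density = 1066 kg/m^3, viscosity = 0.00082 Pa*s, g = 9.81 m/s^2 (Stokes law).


Radius R = 238/2 nm = 1.19e-07 m
Density difference = 3105 - 1066 = 2039 kg/m^3
v = 2 * R^2 * (rho_p - rho_f) * g / (9 * eta)
v = 2 * (1.19e-07)^2 * 2039 * 9.81 / (9 * 0.00082)
v = 7.67633e-08 m/s = 76.7633 nm/s

76.7633


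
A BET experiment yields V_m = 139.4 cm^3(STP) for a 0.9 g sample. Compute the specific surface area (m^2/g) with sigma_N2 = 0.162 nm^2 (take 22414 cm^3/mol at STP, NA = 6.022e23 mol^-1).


Number of moles in monolayer = V_m / 22414 = 139.4 / 22414 = 0.00621933
Number of molecules = moles * NA = 0.00621933 * 6.022e23
SA = molecules * sigma / mass
SA = (139.4 / 22414) * 6.022e23 * 0.162e-18 / 0.9
SA = 674.2 m^2/g

674.2


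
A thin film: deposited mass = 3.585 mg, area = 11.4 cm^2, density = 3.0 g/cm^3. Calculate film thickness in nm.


Convert: m = 3.585 mg = 3.5850e-06 kg, A = 11.4 cm^2 = 1.1400e-03 m^2, rho = 3.0 g/cm^3 = 3000 kg/m^3
t = m / (A * rho)
t = 3.5850e-06 / (1.1400e-03 * 3000)
t = 1.0482e-06 m = 1048.2 nm

1048.2


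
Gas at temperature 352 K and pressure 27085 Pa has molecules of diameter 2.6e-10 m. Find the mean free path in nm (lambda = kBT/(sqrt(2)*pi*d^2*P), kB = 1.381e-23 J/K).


Mean free path: lambda = kB*T / (sqrt(2) * pi * d^2 * P)
lambda = 1.381e-23 * 352 / (sqrt(2) * pi * (2.6e-10)^2 * 27085)
lambda = 5.9758e-07 m
lambda = 597.58 nm

597.58


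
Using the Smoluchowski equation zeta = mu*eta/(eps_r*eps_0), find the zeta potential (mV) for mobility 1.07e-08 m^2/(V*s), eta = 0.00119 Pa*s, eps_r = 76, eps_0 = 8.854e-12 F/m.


Smoluchowski equation: zeta = mu * eta / (eps_r * eps_0)
zeta = 1.07e-08 * 0.00119 / (76 * 8.854e-12)
zeta = 0.018922 V = 18.92 mV

18.92


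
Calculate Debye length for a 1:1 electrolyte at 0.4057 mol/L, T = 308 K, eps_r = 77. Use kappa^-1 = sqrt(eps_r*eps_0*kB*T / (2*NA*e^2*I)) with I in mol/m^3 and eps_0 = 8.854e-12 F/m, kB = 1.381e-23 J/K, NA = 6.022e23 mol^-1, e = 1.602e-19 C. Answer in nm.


Ionic strength I = 0.4057 * 1^2 * 1000 = 405.7 mol/m^3
kappa^-1 = sqrt(77 * 8.854e-12 * 1.381e-23 * 308 / (2 * 6.022e23 * (1.602e-19)^2 * 405.7))
kappa^-1 = 0.481 nm

0.481


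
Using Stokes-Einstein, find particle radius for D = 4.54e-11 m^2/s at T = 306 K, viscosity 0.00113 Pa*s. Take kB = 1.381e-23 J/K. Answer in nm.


Stokes-Einstein: R = kB*T / (6*pi*eta*D)
R = 1.381e-23 * 306 / (6 * pi * 0.00113 * 4.54e-11)
R = 4.36998e-09 m = 4.37 nm

4.37


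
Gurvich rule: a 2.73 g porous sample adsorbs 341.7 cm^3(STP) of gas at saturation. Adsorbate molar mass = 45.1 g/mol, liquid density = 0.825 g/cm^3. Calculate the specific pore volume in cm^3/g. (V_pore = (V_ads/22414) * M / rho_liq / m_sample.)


Moles adsorbed n = V_ads / 22414 = 341.7 / 22414 = 1.524494e-02 mol
Liquid volume V_liq = n * M / rho_liq = 1.524494e-02 * 45.1 / 0.825 = 0.83339 cm^3
Specific pore volume V_pore = V_liq / m_sample = 0.83339 / 2.73
V_pore = 0.3053 cm^3/g

0.3053


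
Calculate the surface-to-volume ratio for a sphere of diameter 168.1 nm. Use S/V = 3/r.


Radius r = 168.1/2 = 84.05 nm
S/V = 3 / r = 3 / 84.05
S/V = 0.0357 nm^-1

0.0357


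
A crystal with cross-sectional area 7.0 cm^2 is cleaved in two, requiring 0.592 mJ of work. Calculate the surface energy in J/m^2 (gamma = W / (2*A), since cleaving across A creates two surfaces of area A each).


Convert: A = 7.0 cm^2 = 0.0007 m^2, W = 0.592 mJ = 0.000592 J
Cleaving exposes two faces of area A, so total new surface = 2*A and gamma = W / (2*A)
gamma = 0.000592 / (2 * 0.0007)
gamma = 0.423 J/m^2

0.423


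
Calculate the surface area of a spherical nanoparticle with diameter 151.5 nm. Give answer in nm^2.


Radius r = 151.5/2 = 75.75 nm
Surface area SA = 4 * pi * r^2
SA = 4 * pi * (75.75)^2
SA = 72106.62 nm^2

72106.62


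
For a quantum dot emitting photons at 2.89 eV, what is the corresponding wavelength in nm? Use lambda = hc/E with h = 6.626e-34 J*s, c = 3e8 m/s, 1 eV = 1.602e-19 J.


Convert energy: E = 2.89 eV = 2.89 * 1.602e-19 = 4.62978e-19 J
lambda = h*c / E = 6.626e-34 * 3e8 / 4.62978e-19
lambda = 4.29351e-07 m = 429.4 nm

429.4


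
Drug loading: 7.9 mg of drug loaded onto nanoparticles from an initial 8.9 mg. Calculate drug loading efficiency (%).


Drug loading efficiency = (drug loaded / drug initial) * 100
DLE = 7.9 / 8.9 * 100
DLE = 0.8876 * 100
DLE = 88.76%

88.76


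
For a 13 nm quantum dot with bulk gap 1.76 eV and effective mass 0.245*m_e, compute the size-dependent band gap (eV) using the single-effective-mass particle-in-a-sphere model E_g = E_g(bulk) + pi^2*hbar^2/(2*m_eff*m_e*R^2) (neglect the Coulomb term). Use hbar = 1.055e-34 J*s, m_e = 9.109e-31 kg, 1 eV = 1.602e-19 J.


Radius R = 13/2 nm = 6.5e-09 m
Confinement energy dE = pi^2 * hbar^2 / (2 * m_eff * m_e * R^2)
dE = pi^2 * (1.055e-34)^2 / (2 * 0.245 * 9.109e-31 * (6.5e-09)^2) J, divided by 1.602e-19 J/eV
dE = 0.0364 eV
Total band gap = E_g(bulk) + dE = 1.76 + 0.0364 = 1.7964 eV

1.7964


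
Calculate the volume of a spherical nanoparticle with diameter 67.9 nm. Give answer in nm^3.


Radius r = 67.9/2 = 33.95 nm
Volume V = (4/3) * pi * r^3
V = (4/3) * pi * (33.95)^3
V = 163910.94 nm^3

163910.94


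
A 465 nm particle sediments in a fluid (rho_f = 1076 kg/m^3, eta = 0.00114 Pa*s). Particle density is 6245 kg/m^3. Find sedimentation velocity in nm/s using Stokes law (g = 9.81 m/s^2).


Radius R = 465/2 nm = 2.325e-07 m
Density difference = 6245 - 1076 = 5169 kg/m^3
v = 2 * R^2 * (rho_p - rho_f) * g / (9 * eta)
v = 2 * (2.325e-07)^2 * 5169 * 9.81 / (9 * 0.00114)
v = 5.34323e-07 m/s = 534.3233 nm/s

534.3233


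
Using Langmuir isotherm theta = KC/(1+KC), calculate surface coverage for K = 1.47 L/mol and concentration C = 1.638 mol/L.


Langmuir isotherm: theta = K*C / (1 + K*C)
K*C = 1.47 * 1.638 = 2.40786
theta = 2.40786 / (1 + 2.40786) = 2.40786 / 3.40786
theta = 0.7066

0.7066


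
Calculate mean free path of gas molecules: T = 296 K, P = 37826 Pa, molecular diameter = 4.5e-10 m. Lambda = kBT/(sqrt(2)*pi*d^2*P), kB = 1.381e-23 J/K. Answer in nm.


Mean free path: lambda = kB*T / (sqrt(2) * pi * d^2 * P)
lambda = 1.381e-23 * 296 / (sqrt(2) * pi * (4.5e-10)^2 * 37826)
lambda = 1.20117e-07 m
lambda = 120.12 nm

120.12


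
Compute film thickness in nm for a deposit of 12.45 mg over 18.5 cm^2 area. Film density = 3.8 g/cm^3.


Convert: m = 12.45 mg = 1.2450e-05 kg, A = 18.5 cm^2 = 1.8500e-03 m^2, rho = 3.8 g/cm^3 = 3800 kg/m^3
t = m / (A * rho)
t = 1.2450e-05 / (1.8500e-03 * 3800)
t = 1.7710e-06 m = 1771.0 nm

1771.0


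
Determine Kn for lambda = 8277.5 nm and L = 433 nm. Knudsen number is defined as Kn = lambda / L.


Knudsen number Kn = lambda / L
Kn = 8277.5 / 433
Kn = 19.1166

19.1166


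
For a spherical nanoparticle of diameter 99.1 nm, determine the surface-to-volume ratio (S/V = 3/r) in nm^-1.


Radius r = 99.1/2 = 49.55 nm
S/V = 3 / r = 3 / 49.55
S/V = 0.0605 nm^-1

0.0605


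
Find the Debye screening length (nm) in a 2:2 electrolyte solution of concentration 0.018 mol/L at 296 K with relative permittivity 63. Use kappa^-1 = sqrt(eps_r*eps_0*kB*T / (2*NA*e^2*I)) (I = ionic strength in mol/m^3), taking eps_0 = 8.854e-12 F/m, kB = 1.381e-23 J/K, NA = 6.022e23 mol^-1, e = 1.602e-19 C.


Ionic strength I = 0.018 * 2^2 * 1000 = 72 mol/m^3
kappa^-1 = sqrt(63 * 8.854e-12 * 1.381e-23 * 296 / (2 * 6.022e23 * (1.602e-19)^2 * 72))
kappa^-1 = 1.012 nm

1.012


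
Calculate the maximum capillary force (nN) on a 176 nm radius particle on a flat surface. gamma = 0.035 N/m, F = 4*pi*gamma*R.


Convert radius: R = 176 nm = 1.76e-07 m
F = 4 * pi * gamma * R
F = 4 * pi * 0.035 * 1.76e-07
F = 7.74088e-08 N = 77.4088 nN

77.4088


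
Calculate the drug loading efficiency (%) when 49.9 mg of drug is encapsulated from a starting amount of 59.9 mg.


Drug loading efficiency = (drug loaded / drug initial) * 100
DLE = 49.9 / 59.9 * 100
DLE = 0.8331 * 100
DLE = 83.31%

83.31


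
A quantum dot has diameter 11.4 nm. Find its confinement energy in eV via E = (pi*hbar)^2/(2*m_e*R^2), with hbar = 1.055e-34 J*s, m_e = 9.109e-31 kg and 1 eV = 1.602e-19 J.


Radius R = 11.4/2 = 5.7 nm = 5.7e-09 m
E = (pi * 1.055e-34)^2 / (2 * 9.109e-31 * (5.7e-09)^2)
E(J) = 1.8559e-21
E = E(J) / 1.602e-19 = 0.0116 eV

0.0116


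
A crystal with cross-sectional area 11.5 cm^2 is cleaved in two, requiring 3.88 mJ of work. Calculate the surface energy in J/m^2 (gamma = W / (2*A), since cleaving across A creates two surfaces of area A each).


Convert: A = 11.5 cm^2 = 0.00115 m^2, W = 3.88 mJ = 0.00388 J
Cleaving exposes two faces of area A, so total new surface = 2*A and gamma = W / (2*A)
gamma = 0.00388 / (2 * 0.00115)
gamma = 1.687 J/m^2

1.687


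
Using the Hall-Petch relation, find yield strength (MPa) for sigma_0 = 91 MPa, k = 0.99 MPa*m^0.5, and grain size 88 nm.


d = 88 nm = 8.8e-08 m
sqrt(d) = 0.0002966479
Hall-Petch contribution = k / sqrt(d) = 0.99 / 0.0002966479 = 3337.3 MPa
sigma = sigma_0 + k/sqrt(d) = 91 + 3337.3 = 3428.3 MPa

3428.3


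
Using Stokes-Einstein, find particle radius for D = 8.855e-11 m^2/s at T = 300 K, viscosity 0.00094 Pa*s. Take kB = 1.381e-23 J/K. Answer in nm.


Stokes-Einstein: R = kB*T / (6*pi*eta*D)
R = 1.381e-23 * 300 / (6 * pi * 0.00094 * 8.855e-11)
R = 2.64057e-09 m = 2.64 nm

2.64


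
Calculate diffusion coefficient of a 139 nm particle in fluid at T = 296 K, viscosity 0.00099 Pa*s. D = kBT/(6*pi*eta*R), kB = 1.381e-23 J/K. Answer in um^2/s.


Radius R = 139/2 = 69.5 nm = 6.95e-08 m
D = kB*T / (6*pi*eta*R)
D = 1.381e-23 * 296 / (6 * pi * 0.00099 * 6.95e-08)
D = 3.15184e-12 m^2/s = 3.152 um^2/s

3.152


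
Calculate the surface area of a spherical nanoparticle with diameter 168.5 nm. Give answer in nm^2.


Radius r = 168.5/2 = 84.25 nm
Surface area SA = 4 * pi * r^2
SA = 4 * pi * (84.25)^2
SA = 89196.88 nm^2

89196.88


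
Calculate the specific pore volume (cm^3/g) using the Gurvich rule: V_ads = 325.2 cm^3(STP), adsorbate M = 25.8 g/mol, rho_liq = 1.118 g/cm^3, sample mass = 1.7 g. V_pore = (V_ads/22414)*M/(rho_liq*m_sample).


Moles adsorbed n = V_ads / 22414 = 325.2 / 22414 = 1.450879e-02 mol
Liquid volume V_liq = n * M / rho_liq = 1.450879e-02 * 25.8 / 1.118 = 0.33482 cm^3
Specific pore volume V_pore = V_liq / m_sample = 0.33482 / 1.7
V_pore = 0.197 cm^3/g

0.197


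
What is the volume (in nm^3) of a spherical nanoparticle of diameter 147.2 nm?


Radius r = 147.2/2 = 73.6 nm
Volume V = (4/3) * pi * r^3
V = (4/3) * pi * (73.6)^3
V = 1670021.46 nm^3

1670021.46


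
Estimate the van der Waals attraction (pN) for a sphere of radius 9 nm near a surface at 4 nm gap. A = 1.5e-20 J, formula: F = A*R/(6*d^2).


Convert to SI: R = 9 nm = 9e-09 m, d = 4 nm = 4e-09 m
F = A * R / (6 * d^2)
F = 1.5e-20 * 9e-09 / (6 * (4e-09)^2)
F = 1.40625e-12 N = 1.406 pN

1.406


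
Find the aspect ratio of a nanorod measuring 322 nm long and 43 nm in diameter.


Aspect ratio AR = length / diameter
AR = 322 / 43
AR = 7.49

7.49


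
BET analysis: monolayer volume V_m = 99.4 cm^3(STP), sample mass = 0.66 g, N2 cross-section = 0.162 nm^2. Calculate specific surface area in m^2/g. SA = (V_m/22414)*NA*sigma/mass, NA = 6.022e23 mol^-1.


Number of moles in monolayer = V_m / 22414 = 99.4 / 22414 = 0.00443473
Number of molecules = moles * NA = 0.00443473 * 6.022e23
SA = molecules * sigma / mass
SA = (99.4 / 22414) * 6.022e23 * 0.162e-18 / 0.66
SA = 655.5 m^2/g

655.5


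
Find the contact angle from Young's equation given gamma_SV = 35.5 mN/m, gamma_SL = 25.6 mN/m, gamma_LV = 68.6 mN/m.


cos(theta) = (gamma_SV - gamma_SL) / gamma_LV
cos(theta) = (35.5 - 25.6) / 68.6
cos(theta) = 0.144315
theta = arccos(0.144315) = 81.7 degrees

81.7


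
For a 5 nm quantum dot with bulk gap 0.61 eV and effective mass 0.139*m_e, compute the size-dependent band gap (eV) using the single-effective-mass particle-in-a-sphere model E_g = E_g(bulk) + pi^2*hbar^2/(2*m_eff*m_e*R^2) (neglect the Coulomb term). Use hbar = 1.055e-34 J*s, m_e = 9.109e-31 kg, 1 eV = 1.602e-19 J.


Radius R = 5/2 nm = 2.5e-09 m
Confinement energy dE = pi^2 * hbar^2 / (2 * m_eff * m_e * R^2)
dE = pi^2 * (1.055e-34)^2 / (2 * 0.139 * 9.109e-31 * (2.5e-09)^2) J, divided by 1.602e-19 J/eV
dE = 0.4333 eV
Total band gap = E_g(bulk) + dE = 0.61 + 0.4333 = 1.0433 eV

1.0433


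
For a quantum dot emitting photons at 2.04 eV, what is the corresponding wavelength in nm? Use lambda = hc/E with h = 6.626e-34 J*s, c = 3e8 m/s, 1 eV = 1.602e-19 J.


Convert energy: E = 2.04 eV = 2.04 * 1.602e-19 = 3.26808e-19 J
lambda = h*c / E = 6.626e-34 * 3e8 / 3.26808e-19
lambda = 6.08247e-07 m = 608.2 nm

608.2


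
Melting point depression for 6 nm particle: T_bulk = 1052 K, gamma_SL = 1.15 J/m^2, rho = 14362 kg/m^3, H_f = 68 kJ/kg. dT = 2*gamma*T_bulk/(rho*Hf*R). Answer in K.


Radius R = 6/2 = 3 nm = 3e-09 m
Convert H_f = 68 kJ/kg = 68000 J/kg
dT = 2 * gamma_SL * T_bulk / (rho * H_f * R)
dT = 2 * 1.15 * 1052 / (14362 * 68000 * 3e-09)
dT = 825.8 K

825.8


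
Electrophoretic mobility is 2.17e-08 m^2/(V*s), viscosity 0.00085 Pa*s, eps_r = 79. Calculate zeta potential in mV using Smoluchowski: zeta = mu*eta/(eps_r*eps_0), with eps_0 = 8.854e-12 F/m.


Smoluchowski equation: zeta = mu * eta / (eps_r * eps_0)
zeta = 2.17e-08 * 0.00085 / (79 * 8.854e-12)
zeta = 0.02637 V = 26.37 mV

26.37


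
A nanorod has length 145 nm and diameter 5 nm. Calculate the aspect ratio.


Aspect ratio AR = length / diameter
AR = 145 / 5
AR = 29.0

29.0


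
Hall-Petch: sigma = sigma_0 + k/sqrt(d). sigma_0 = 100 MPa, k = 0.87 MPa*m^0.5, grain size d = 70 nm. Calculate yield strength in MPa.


d = 70 nm = 7e-08 m
sqrt(d) = 0.0002645751
Hall-Petch contribution = k / sqrt(d) = 0.87 / 0.0002645751 = 3288.3 MPa
sigma = sigma_0 + k/sqrt(d) = 100 + 3288.3 = 3388.3 MPa

3388.3


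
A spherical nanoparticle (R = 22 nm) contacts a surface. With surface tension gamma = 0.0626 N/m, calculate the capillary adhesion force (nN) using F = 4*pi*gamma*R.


Convert radius: R = 22 nm = 2.2e-08 m
F = 4 * pi * gamma * R
F = 4 * pi * 0.0626 * 2.2e-08
F = 1.73064e-08 N = 17.3064 nN

17.3064


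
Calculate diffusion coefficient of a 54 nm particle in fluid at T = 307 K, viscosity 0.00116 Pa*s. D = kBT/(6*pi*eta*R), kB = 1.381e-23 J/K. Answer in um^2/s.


Radius R = 54/2 = 27 nm = 2.7e-08 m
D = kB*T / (6*pi*eta*R)
D = 1.381e-23 * 307 / (6 * pi * 0.00116 * 2.7e-08)
D = 7.1814e-12 m^2/s = 7.181 um^2/s

7.181


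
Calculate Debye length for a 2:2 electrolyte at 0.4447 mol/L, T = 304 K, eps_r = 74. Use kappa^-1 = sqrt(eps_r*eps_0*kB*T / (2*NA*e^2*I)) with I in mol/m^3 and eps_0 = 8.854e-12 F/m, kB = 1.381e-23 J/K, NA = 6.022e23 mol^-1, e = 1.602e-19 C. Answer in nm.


Ionic strength I = 0.4447 * 2^2 * 1000 = 1778.8 mol/m^3
kappa^-1 = sqrt(74 * 8.854e-12 * 1.381e-23 * 304 / (2 * 6.022e23 * (1.602e-19)^2 * 1778.8))
kappa^-1 = 0.224 nm

0.224


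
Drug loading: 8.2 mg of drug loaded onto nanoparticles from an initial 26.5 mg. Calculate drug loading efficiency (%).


Drug loading efficiency = (drug loaded / drug initial) * 100
DLE = 8.2 / 26.5 * 100
DLE = 0.3094 * 100
DLE = 30.94%

30.94


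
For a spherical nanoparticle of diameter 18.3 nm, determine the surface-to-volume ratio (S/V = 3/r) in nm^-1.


Radius r = 18.3/2 = 9.15 nm
S/V = 3 / r = 3 / 9.15
S/V = 0.3279 nm^-1

0.3279


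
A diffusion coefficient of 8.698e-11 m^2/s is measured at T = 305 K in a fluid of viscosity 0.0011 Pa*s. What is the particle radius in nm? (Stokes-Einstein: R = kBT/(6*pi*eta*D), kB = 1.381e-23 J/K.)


Stokes-Einstein: R = kB*T / (6*pi*eta*D)
R = 1.381e-23 * 305 / (6 * pi * 0.0011 * 8.698e-11)
R = 2.3355e-09 m = 2.34 nm

2.34


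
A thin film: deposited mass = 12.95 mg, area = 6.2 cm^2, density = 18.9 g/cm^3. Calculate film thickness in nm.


Convert: m = 12.95 mg = 1.2950e-05 kg, A = 6.2 cm^2 = 6.2000e-04 m^2, rho = 18.9 g/cm^3 = 18900 kg/m^3
t = m / (A * rho)
t = 1.2950e-05 / (6.2000e-04 * 18900)
t = 1.1051e-06 m = 1105.1 nm

1105.1


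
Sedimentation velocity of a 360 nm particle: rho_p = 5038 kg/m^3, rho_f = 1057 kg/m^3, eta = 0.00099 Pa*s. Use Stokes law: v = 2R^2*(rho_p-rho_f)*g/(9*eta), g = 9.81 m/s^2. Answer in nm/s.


Radius R = 360/2 nm = 1.8e-07 m
Density difference = 5038 - 1057 = 3981 kg/m^3
v = 2 * R^2 * (rho_p - rho_f) * g / (9 * eta)
v = 2 * (1.8e-07)^2 * 3981 * 9.81 / (9 * 0.00099)
v = 2.84026e-07 m/s = 284.0263 nm/s

284.0263


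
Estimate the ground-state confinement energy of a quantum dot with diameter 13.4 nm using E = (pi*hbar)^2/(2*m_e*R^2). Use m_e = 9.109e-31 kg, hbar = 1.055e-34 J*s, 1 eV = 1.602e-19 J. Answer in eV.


Radius R = 13.4/2 = 6.7 nm = 6.7e-09 m
E = (pi * 1.055e-34)^2 / (2 * 9.109e-31 * (6.7e-09)^2)
E(J) = 1.34324e-21
E = E(J) / 1.602e-19 = 0.0084 eV

0.0084


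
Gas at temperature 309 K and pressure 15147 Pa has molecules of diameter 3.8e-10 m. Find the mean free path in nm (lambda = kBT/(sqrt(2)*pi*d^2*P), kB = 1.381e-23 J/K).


Mean free path: lambda = kB*T / (sqrt(2) * pi * d^2 * P)
lambda = 1.381e-23 * 309 / (sqrt(2) * pi * (3.8e-10)^2 * 15147)
lambda = 4.3913e-07 m
lambda = 439.13 nm

439.13


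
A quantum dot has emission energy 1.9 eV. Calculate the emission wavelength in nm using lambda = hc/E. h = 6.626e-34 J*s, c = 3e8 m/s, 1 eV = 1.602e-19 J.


Convert energy: E = 1.9 eV = 1.9 * 1.602e-19 = 3.0438e-19 J
lambda = h*c / E = 6.626e-34 * 3e8 / 3.0438e-19
lambda = 6.53065e-07 m = 653.1 nm

653.1


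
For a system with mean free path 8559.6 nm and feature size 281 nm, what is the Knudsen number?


Knudsen number Kn = lambda / L
Kn = 8559.6 / 281
Kn = 30.4612

30.4612


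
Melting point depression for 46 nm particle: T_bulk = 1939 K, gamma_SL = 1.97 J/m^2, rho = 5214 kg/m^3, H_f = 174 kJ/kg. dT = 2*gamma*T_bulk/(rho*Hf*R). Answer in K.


Radius R = 46/2 = 23 nm = 2.3e-08 m
Convert H_f = 174 kJ/kg = 174000 J/kg
dT = 2 * gamma_SL * T_bulk / (rho * H_f * R)
dT = 2 * 1.97 * 1939 / (5214 * 174000 * 2.3e-08)
dT = 366.1 K

366.1


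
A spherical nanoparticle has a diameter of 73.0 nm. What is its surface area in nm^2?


Radius r = 73.0/2 = 36.5 nm
Surface area SA = 4 * pi * r^2
SA = 4 * pi * (36.5)^2
SA = 16741.55 nm^2

16741.55


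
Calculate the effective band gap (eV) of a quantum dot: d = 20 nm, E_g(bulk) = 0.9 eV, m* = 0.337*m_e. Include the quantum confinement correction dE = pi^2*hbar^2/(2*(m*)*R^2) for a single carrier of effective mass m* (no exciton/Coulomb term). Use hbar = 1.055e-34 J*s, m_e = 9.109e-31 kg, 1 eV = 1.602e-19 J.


Radius R = 20/2 nm = 1e-08 m
Confinement energy dE = pi^2 * hbar^2 / (2 * m_eff * m_e * R^2)
dE = pi^2 * (1.055e-34)^2 / (2 * 0.337 * 9.109e-31 * (1e-08)^2) J, divided by 1.602e-19 J/eV
dE = 0.0112 eV
Total band gap = E_g(bulk) + dE = 0.9 + 0.0112 = 0.9112 eV

0.9112


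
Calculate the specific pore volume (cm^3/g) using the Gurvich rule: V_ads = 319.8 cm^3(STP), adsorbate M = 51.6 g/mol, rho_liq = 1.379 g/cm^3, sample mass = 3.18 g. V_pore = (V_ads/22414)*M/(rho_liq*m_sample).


Moles adsorbed n = V_ads / 22414 = 319.8 / 22414 = 1.426787e-02 mol
Liquid volume V_liq = n * M / rho_liq = 1.426787e-02 * 51.6 / 1.379 = 0.53388 cm^3
Specific pore volume V_pore = V_liq / m_sample = 0.53388 / 3.18
V_pore = 0.1679 cm^3/g

0.1679
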